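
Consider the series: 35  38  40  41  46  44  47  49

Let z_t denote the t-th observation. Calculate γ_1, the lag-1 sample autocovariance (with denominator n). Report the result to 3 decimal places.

10.594

Mean z̄ = (35 + 38 + 40 + 41 + 46 + 44 + 47 + 49)/8 = 42.5000
Σ_{t=1}^{7}(z_t−z̄)(z_{t+1}−z̄) = 84.7500
γ_1 = 84.7500 / 8 = 10.594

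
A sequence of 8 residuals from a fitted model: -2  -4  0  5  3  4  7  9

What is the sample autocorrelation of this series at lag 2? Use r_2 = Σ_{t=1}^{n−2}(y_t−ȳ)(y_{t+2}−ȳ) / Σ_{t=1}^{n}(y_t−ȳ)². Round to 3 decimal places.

Mean ȳ = (-2 − 4 + 0 + 5 + 3 + 4 + 7 + 9)/8 = 2.7500
Numerator Σ_{t=1}^{6}(y_t−ȳ)(y_{t+2}−ȳ) = 8.8750
Denominator Σ(y_t−ȳ)² = 139.5000
r_2 = 8.8750 / 139.5000 = 0.064

0.064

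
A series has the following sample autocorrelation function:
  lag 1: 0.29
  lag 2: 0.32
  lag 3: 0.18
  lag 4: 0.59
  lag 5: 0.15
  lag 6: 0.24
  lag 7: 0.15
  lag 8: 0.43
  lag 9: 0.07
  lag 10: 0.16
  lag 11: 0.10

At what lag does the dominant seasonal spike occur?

4

The largest autocorrelation is r_4 = 0.59, with a weaker echo at lag 8 (0.43); the remaining lags stay at or below 0.32.
The dominant spike at lag 4 indicates a seasonal period of 4.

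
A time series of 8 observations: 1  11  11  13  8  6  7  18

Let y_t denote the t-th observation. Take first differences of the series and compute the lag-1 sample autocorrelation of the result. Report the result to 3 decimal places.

First differences Δy: 10, 0, 2, -5, -2, 1, 11
Mean of differences = 2.4286
Numerator Σ(Δy_t−Δȳ)(Δy_{t+1}−Δȳ) = 12.8163
Denominator Σ(Δy_t−Δȳ)² = 213.7143
r_1(Δy) = 12.8163 / 213.7143 = 0.060

0.060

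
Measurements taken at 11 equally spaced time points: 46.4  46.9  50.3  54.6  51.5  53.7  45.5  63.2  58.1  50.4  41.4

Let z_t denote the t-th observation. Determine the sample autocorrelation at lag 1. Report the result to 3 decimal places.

Mean z̄ = (46.4 + 46.9 + 50.3 + 54.6 + 51.5 + 53.7 + 45.5 + 63.2 + 58.1 + 50.4 + 41.4)/11 = 51.0909
Numerator Σ_{t=1}^{10}(z_t−z̄)(z_{t+1}−z̄) = 27.1399
Denominator Σ(z_t−z̄)² = 380.8891
r_1 = 27.1399 / 380.8891 = 0.071

0.071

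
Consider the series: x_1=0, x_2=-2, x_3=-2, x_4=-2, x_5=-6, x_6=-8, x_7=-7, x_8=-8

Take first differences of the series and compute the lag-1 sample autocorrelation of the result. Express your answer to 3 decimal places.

-0.120

First differences Δx: -2, 0, 0, -4, -2, 1, -1
Mean of differences = -1.1429
Numerator Σ(Δx_t−Δx̄)(Δx_{t+1}−Δx̄) = -2.0204
Denominator Σ(Δx_t−Δx̄)² = 16.8571
r_1(Δx) = -2.0204 / 16.8571 = -0.120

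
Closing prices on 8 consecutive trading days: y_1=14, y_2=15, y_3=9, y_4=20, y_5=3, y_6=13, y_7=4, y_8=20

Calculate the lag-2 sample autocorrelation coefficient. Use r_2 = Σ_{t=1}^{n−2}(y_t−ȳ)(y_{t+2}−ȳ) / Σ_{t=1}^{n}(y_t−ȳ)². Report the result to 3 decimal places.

0.452

Mean ȳ = (14 + 15 + 9 + 20 + 3 + 13 + 4 + 20)/8 = 12.2500
Deviations from mean: 1.7500, 2.7500, -3.2500, 7.7500, -9.2500, 0.7500, -8.2500, 7.7500
Σ(y_t−ȳ)(y_{t+2}−ȳ) = (-5.6875) + (21.3125) + (30.0625) + (5.8125) + (76.3125) + (5.8125) = 133.6250
Denominator Σ(y_t−ȳ)² = 295.5000
r_2 = 133.6250 / 295.5000 = 0.452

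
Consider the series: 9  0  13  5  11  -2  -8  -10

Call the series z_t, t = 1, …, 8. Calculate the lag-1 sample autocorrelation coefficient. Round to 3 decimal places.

Mean z̄ = (9 + 0 + 13 + 5 + 11 − 2 − 8 − 10)/8 = 2.2500
Numerator Σ_{t=1}^{7}(z_t−z̄)(z_{t+1}−z̄) = 146.1875
Denominator Σ(z_t−z̄)² = 523.5000
r_1 = 146.1875 / 523.5000 = 0.279

0.279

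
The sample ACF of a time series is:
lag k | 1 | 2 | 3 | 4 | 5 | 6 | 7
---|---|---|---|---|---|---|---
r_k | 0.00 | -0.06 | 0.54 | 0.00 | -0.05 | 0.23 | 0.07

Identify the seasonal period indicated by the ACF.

3

The largest autocorrelation is r_3 = 0.54, with a weaker echo at lag 6 (0.23); the remaining lags stay at or below 0.07.
The dominant spike at lag 3 indicates a seasonal period of 3.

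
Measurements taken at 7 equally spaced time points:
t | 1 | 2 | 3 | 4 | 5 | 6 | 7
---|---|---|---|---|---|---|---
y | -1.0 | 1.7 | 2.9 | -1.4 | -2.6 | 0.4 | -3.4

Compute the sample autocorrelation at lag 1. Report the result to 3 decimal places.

0.021

Mean ȳ = (-1.0 + 1.7 + 2.9 − 1.4 − 2.6 + 0.4 − 3.4)/7 = -0.4857
Numerator Σ_{t=1}^{6}(y_t−ȳ)(y_{t+1}−ȳ) = 0.6598
Denominator Σ(y_t−ȳ)² = 31.0886
r_1 = 0.6598 / 31.0886 = 0.021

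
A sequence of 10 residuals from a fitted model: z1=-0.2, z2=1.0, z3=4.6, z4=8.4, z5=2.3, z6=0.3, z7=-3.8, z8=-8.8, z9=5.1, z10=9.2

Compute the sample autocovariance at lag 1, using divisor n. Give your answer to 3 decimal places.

Mean z̄ = (-0.2 + 1.0 + 4.6 + 8.4 + 2.3 + 0.3 − 3.8 − 8.8 + 5.1 + 9.2)/10 = 1.8100
Σ_{t=1}^{9}(z_t−z̄)(z_{t+1}−z̄) = 77.6429
γ_1 = 77.6429 / 10 = 7.764

7.764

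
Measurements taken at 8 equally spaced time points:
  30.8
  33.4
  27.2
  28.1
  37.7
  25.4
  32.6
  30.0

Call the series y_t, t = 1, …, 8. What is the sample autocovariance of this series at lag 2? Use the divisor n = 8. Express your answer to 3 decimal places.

-0.163

Mean ȳ = (30.8 + 33.4 + 27.2 + 28.1 + 37.7 + 25.4 + 32.6 + 30.0)/8 = 30.6500
Σ_{t=1}^{6}(y_t−ȳ)(y_{t+2}−ȳ) = -1.3050
γ_2 = -1.3050 / 8 = -0.163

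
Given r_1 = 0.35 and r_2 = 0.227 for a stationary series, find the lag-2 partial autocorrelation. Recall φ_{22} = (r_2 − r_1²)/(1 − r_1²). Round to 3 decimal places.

φ_{22} = (r_2 − r_1²) / (1 − r_1²)
r_1² = (0.35)² = 0.1225
Numerator = 0.227 − 0.1225 = 0.1045; denominator = 1 − 0.1225 = 0.8775
φ_{22} = 0.1045 / 0.8775 = 0.119

0.119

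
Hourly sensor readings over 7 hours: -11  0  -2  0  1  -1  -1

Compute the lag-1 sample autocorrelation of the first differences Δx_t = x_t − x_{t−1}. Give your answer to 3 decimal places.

First differences Δx: 11, -2, 2, 1, -2, 0
Mean of differences = 1.6667
Numerator Σ(Δx_t−Δx̄)(Δx_{t+1}−Δx̄) = -27.1111
Denominator Σ(Δx_t−Δx̄)² = 117.3333
r_1(Δx) = -27.1111 / 117.3333 = -0.231

-0.231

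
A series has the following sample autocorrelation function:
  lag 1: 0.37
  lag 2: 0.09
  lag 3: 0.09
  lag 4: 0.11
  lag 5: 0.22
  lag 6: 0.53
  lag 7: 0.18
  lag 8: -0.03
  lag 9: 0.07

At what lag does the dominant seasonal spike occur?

The largest autocorrelation is r_6 = 0.53; the remaining lags stay at or below 0.37. The elevated value at lag 1 (0.37), dropping to 0.09 at lag 2, reflects decaying short-term dependence rather than seasonality.
The dominant spike at lag 6 indicates a seasonal period of 6.

6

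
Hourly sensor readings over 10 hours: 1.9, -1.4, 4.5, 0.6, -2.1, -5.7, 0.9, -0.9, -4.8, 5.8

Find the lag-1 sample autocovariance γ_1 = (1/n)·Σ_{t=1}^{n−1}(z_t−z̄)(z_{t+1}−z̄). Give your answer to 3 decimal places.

-2.609

Mean z̄ = (1.9 − 1.4 + 4.5 + 0.6 − 2.1 − 5.7 + 0.9 − 0.9 − 4.8 + 5.8)/10 = -0.1200
Σ_{t=1}^{9}(z_t−z̄)(z_{t+1}−z̄) = -26.0924
γ_1 = -26.0924 / 10 = -2.609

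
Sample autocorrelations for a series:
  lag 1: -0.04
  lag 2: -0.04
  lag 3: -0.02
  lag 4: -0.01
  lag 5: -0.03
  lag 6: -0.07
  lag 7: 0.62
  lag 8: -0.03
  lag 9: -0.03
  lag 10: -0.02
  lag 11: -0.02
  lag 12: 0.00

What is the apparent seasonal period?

7

The largest autocorrelation is r_7 = 0.62; the remaining lags stay at or below 0.00.
The dominant spike at lag 7 indicates a seasonal period of 7.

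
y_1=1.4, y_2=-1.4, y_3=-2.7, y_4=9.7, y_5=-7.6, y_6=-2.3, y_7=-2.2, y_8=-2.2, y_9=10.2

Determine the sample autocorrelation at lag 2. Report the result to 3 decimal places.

Mean ȳ = (1.4 − 1.4 − 2.7 + 9.7 − 7.6 − 2.3 − 2.2 − 2.2 + 10.2)/9 = 0.3222
Σ(y_t−ȳ)(y_{t+2}−ȳ) = (-3.2573) + (-16.1506) + (23.9427) + (-24.5906) + (19.9816) + (6.6138) + (-24.9140) = -18.3743
Denominator Σ(y_t−ȳ)² = 281.1356
r_2 = -18.3743 / 281.1356 = -0.065

-0.065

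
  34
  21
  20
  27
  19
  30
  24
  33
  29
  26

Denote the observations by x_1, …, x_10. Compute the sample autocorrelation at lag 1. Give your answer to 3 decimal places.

-0.201

Mean x̄ = (34 + 21 + 20 + 27 + 19 + 30 + 24 + 33 + 29 + 26)/10 = 26.3000
Numerator Σ_{t=1}^{9}(x_t−x̄)(x_{t+1}−x̄) = -50.5900
Denominator Σ(x_t−x̄)² = 252.1000
r_1 = -50.5900 / 252.1000 = -0.201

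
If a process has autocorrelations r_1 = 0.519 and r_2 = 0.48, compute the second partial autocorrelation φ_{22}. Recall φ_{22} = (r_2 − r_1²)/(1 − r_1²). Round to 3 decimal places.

φ_{22} = (r_2 − r_1²) / (1 − r_1²)
r_1² = (0.519)² = 0.269361
Numerator = 0.48 − 0.2694 = 0.2106; denominator = 1 − 0.2694 = 0.7306
φ_{22} = 0.2106 / 0.7306 = 0.288

0.288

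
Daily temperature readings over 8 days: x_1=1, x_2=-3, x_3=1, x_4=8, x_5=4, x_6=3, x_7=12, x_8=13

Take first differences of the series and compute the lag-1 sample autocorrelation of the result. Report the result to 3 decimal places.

First differences Δx: -4, 4, 7, -4, -1, 9, 1
Mean of differences = 1.7143
Numerator Σ(Δx_t−Δx̄)(Δx_{t+1}−Δx̄) = -40.6531
Denominator Σ(Δx_t−Δx̄)² = 159.4286
r_1(Δx) = -40.6531 / 159.4286 = -0.255

-0.255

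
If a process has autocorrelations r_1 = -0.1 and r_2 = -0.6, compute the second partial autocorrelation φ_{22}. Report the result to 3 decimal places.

-0.616

φ_{22} = (r_2 − r_1²) / (1 − r_1²)
r_1² = (-0.1)² = 0.01
Numerator = -0.6 − 0.0100 = -0.6100; denominator = 1 − 0.0100 = 0.9900
φ_{22} = -0.6100 / 0.9900 = -0.616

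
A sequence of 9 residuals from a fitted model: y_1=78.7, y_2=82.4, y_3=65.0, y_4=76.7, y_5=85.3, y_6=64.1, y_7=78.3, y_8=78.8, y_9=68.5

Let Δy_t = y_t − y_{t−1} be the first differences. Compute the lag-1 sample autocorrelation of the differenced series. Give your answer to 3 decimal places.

-0.515

First differences Δy: 3.7, -17.4, 11.7, 8.6, -21.2, 14.2, 0.5, -10.3
Mean of differences = -1.2750
Numerator Σ(Δy_t−Δȳ)(Δy_{t+1}−Δȳ) = -654.9656
Denominator Σ(Δy_t−Δȳ)² = 1271.7150
r_1(Δy) = -654.9656 / 1271.7150 = -0.515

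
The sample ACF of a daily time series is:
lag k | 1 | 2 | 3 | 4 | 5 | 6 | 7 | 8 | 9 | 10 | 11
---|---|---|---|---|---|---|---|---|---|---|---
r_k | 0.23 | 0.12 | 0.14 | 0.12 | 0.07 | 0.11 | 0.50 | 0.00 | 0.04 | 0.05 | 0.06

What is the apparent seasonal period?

The largest autocorrelation is r_7 = 0.50; the remaining lags stay at or below 0.23. The elevated value at lag 1 (0.23), dropping to 0.12 at lag 2, reflects decaying short-term dependence rather than seasonality.
The dominant spike at lag 7 indicates a seasonal period of 7.

7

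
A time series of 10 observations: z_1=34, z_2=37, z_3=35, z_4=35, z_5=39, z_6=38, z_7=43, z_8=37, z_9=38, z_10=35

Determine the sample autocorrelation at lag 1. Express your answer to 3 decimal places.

Mean z̄ = (34 + 37 + 35 + 35 + 39 + 38 + 43 + 37 + 38 + 35)/10 = 37.1000
Numerator Σ_{t=1}^{9}(z_t−z̄)(z_{t+1}−z̄) = 5.3900
Denominator Σ(z_t−z̄)² = 62.9000
r_1 = 5.3900 / 62.9000 = 0.086

0.086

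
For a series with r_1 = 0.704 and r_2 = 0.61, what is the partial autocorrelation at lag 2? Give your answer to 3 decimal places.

0.227

φ_{22} = (r_2 − r_1²) / (1 − r_1²)
r_1² = (0.704)² = 0.495616
Numerator = 0.61 − 0.4956 = 0.1144; denominator = 1 − 0.4956 = 0.5044
φ_{22} = 0.1144 / 0.5044 = 0.227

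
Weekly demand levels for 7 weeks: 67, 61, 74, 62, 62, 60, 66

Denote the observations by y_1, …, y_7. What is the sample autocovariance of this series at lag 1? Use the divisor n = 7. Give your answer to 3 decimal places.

Mean ȳ = (67 + 61 + 74 + 62 + 62 + 60 + 66)/7 = 64.5714
Deviations: 2.4286, -3.5714, 9.4286, -2.5714, -2.5714, -4.5714, 1.4286
Σ_{t=1}^{6}(y_t−ȳ)(y_{t+1}−ȳ) = -54.7551
γ_1 = -54.7551 / 7 = -7.822

-7.822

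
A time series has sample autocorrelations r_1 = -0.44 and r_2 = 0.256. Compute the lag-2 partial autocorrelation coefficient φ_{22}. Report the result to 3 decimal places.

0.077

φ_{22} = (r_2 − r_1²) / (1 − r_1²)
r_1² = (-0.44)² = 0.1936
Numerator = 0.256 − 0.1936 = 0.0624; denominator = 1 − 0.1936 = 0.8064
φ_{22} = 0.0624 / 0.8064 = 0.077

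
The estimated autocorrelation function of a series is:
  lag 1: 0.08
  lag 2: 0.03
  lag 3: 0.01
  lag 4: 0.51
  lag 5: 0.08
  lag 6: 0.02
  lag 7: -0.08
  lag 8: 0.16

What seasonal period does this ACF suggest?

The largest autocorrelation is r_4 = 0.51, with a weaker echo at lag 8 (0.16); the remaining lags stay at or below 0.08.
The dominant spike at lag 4 indicates a seasonal period of 4.

4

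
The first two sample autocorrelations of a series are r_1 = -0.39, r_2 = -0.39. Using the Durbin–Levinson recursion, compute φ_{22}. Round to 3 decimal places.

-0.639

φ_{22} = (r_2 − r_1²) / (1 − r_1²)
r_1² = (-0.39)² = 0.1521
Numerator = -0.39 − 0.1521 = -0.5421; denominator = 1 − 0.1521 = 0.8479
φ_{22} = -0.5421 / 0.8479 = -0.639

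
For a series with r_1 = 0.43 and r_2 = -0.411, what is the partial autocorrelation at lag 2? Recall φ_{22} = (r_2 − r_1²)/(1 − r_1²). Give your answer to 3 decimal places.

-0.731

φ_{22} = (r_2 − r_1²) / (1 − r_1²)
r_1² = (0.43)² = 0.1849
Numerator = -0.411 − 0.1849 = -0.5959; denominator = 1 − 0.1849 = 0.8151
φ_{22} = -0.5959 / 0.8151 = -0.731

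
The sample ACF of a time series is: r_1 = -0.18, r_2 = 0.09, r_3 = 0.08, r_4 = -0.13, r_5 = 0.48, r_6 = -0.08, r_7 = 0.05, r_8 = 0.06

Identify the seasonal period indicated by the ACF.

5

The largest autocorrelation is r_5 = 0.48; the remaining lags stay at or below 0.09.
The dominant spike at lag 5 indicates a seasonal period of 5.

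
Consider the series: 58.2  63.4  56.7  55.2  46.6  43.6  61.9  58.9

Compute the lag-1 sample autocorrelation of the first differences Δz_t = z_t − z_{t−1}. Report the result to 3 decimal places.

First differences Δz: 5.2, -6.7, -1.5, -8.6, -3.0, 18.3, -3.0
Mean of differences = 0.1000
Numerator Σ(Δz_t−Δz̄)(Δz_{t+1}−Δz̄) = -95.7500
Denominator Σ(Δz_t−Δz̄)² = 500.9600
r_1(Δz) = -95.7500 / 500.9600 = -0.191

-0.191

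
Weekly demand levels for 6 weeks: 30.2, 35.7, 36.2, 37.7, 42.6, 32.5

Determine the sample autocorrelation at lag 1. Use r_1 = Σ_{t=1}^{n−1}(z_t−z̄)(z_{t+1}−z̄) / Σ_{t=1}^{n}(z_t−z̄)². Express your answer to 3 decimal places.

Mean z̄ = (30.2 + 35.7 + 36.2 + 37.7 + 42.6 + 32.5)/6 = 35.8167
Deviations from mean: -5.6167, -0.1167, 0.3833, 1.8833, 6.7833, -3.3167
Numerator Σ_{t=1}^{5}(z_t−z̄)(z_{t+1}−z̄) = -8.3903
Denominator Σ(z_t−z̄)² = 92.2683
r_1 = -8.3903 / 92.2683 = -0.091

-0.091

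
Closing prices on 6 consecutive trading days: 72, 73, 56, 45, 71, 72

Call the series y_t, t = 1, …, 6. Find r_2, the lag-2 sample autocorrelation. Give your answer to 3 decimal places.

-0.621

Mean ȳ = (72 + 73 + 56 + 45 + 71 + 72)/6 = 64.8333
Deviations from mean: 7.1667, 8.1667, -8.8333, -19.8333, 6.1667, 7.1667
Σ(y_t−ȳ)(y_{t+2}−ȳ) = (-63.3056) + (-161.9722) + (-54.4722) + (-142.1389) = -421.8889
Denominator Σ(y_t−ȳ)² = 678.8333
r_2 = -421.8889 / 678.8333 = -0.621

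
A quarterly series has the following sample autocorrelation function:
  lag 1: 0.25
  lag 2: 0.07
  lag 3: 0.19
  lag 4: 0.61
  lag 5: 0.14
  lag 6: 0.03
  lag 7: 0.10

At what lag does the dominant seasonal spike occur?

The largest autocorrelation is r_4 = 0.61; the remaining lags stay at or below 0.25. The elevated value at lag 1 (0.25), dropping to 0.07 at lag 2, reflects decaying short-term dependence rather than seasonality.
The dominant spike at lag 4 indicates a seasonal period of 4.

4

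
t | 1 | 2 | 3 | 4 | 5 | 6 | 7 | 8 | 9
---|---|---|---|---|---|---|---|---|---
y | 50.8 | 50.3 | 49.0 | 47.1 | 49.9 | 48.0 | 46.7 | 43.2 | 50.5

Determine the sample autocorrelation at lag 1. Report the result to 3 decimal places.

Mean ȳ = (50.8 + 50.3 + 49.0 + 47.1 + 49.9 + 48.0 + 46.7 + 43.2 + 50.5)/9 = 48.3889
Numerator Σ_{t=1}^{8}(y_t−ȳ)(y_{t+1}−ȳ) = 0.9188
Denominator Σ(y_t−ȳ)² = 48.1689
r_1 = 0.9188 / 48.1689 = 0.019

0.019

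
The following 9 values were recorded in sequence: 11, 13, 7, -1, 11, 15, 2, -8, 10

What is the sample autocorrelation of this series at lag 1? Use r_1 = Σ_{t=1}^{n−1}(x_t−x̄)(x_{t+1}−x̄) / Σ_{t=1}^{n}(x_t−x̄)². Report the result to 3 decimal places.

Mean x̄ = (11 + 13 + 7 − 1 + 11 + 15 + 2 − 8 + 10)/9 = 6.6667
Numerator Σ_{t=1}^{8}(x_t−x̄)(x_{t+1}−x̄) = 10.5556
Denominator Σ(x_t−x̄)² = 454.0000
r_1 = 10.5556 / 454.0000 = 0.023

0.023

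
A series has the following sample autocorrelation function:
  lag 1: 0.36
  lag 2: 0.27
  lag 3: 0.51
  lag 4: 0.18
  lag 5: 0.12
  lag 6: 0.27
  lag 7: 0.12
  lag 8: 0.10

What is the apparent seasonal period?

3

The largest autocorrelation is r_3 = 0.51; the remaining lags stay at or below 0.36. The elevated value at lag 1 (0.36), dropping to 0.27 at lag 2, reflects decaying short-term dependence rather than seasonality.
The dominant spike at lag 3 indicates a seasonal period of 3.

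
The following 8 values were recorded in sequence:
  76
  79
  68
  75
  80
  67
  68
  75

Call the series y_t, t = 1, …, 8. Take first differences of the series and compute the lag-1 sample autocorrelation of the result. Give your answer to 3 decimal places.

First differences Δy: 3, -11, 7, 5, -13, 1, 7
Mean of differences = -0.1429
Numerator Σ(Δy_t−Δȳ)(Δy_{t+1}−Δȳ) = -147.5918
Denominator Σ(Δy_t−Δȳ)² = 422.8571
r_1(Δy) = -147.5918 / 422.8571 = -0.349

-0.349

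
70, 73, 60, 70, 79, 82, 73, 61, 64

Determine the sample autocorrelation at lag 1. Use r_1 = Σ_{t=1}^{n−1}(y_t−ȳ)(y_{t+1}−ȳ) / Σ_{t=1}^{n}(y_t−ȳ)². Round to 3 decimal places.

Mean ȳ = (70 + 73 + 60 + 70 + 79 + 82 + 73 + 61 + 64)/9 = 70.2222
Numerator Σ_{t=1}^{8}(y_t−ȳ)(y_{t+1}−ȳ) = 139.1728
Denominator Σ(y_t−ȳ)² = 459.5556
r_1 = 139.1728 / 459.5556 = 0.303

0.303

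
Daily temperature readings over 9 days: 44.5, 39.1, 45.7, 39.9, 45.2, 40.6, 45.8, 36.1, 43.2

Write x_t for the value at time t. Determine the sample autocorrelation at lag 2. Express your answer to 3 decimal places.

0.560

Mean x̄ = (44.5 + 39.1 + 45.7 + 39.9 + 45.2 + 40.6 + 45.8 + 36.1 + 43.2)/9 = 42.2333
Σ(x_t−x̄)(x_{t+2}−x̄) = (7.8578) + (7.3111) + (10.2844) + (3.8111) + (10.5811) + (10.0178) + (3.4478) = 53.3111
Denominator Σ(x_t−x̄)² = 95.1600
r_2 = 53.3111 / 95.1600 = 0.560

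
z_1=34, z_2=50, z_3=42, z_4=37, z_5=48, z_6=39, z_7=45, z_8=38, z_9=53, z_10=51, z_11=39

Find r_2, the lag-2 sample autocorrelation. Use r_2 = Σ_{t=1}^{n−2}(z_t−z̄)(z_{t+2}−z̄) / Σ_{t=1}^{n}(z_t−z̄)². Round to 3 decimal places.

Mean z̄ = (34 + 50 + 42 + 37 + 48 + 39 + 45 + 38 + 53 + 51 + 39)/11 = 43.2727
Numerator Σ_{t=1}^{9}(z_t−z̄)(z_{t+2}−z̄) = -44.4215
Denominator Σ(z_t−z̄)² = 416.1818
r_2 = -44.4215 / 416.1818 = -0.107

-0.107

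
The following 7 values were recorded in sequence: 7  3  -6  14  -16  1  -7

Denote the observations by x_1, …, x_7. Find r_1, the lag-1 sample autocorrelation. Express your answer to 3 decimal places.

-0.557

Mean x̄ = (7 + 3 − 6 + 14 − 16 + 1 − 7)/7 = -0.5714
Σ(x_t−x̄)(x_{t+1}−x̄) = (27.0408) + (-19.3878) + (-79.1020) + (-224.8163) + (-24.2449) + (-10.1020) = -330.6122
Denominator Σ(x_t−x̄)² = 593.7143
r_1 = -330.6122 / 593.7143 = -0.557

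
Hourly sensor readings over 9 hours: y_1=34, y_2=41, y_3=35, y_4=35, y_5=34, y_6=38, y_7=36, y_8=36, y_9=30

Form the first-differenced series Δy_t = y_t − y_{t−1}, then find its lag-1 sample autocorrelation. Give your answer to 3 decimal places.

First differences Δy: 7, -6, 0, -1, 4, -2, 0, -6
Mean of differences = -0.5000
Numerator Σ(Δy_t−Δȳ)(Δy_{t+1}−Δȳ) = -56.7500
Denominator Σ(Δy_t−Δȳ)² = 140.0000
r_1(Δy) = -56.7500 / 140.0000 = -0.405

-0.405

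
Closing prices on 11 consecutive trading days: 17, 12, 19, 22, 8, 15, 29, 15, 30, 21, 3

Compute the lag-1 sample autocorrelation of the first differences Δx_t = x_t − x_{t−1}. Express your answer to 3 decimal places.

First differences Δx: -5, 7, 3, -14, 7, 14, -14, 15, -9, -18
Mean of differences = -1.4000
Numerator Σ(Δx_t−Δx̄)(Δx_{t+1}−Δx̄) = -424.3600
Denominator Σ(Δx_t−Δx̄)² = 1330.4000
r_1(Δx) = -424.3600 / 1330.4000 = -0.319

-0.319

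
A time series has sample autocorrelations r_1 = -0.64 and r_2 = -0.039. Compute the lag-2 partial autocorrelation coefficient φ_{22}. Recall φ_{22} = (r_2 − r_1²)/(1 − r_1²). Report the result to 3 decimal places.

-0.760

φ_{22} = (r_2 − r_1²) / (1 − r_1²)
r_1² = (-0.64)² = 0.4096
Numerator = -0.039 − 0.4096 = -0.4486; denominator = 1 − 0.4096 = 0.5904
φ_{22} = -0.4486 / 0.5904 = -0.760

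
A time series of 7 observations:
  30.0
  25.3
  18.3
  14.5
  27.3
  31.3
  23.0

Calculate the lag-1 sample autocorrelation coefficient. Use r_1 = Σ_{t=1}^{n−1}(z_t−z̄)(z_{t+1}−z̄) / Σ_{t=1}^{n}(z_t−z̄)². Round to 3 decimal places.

Mean z̄ = (30.0 + 25.3 + 18.3 + 14.5 + 27.3 + 31.3 + 23.0)/7 = 24.2429
Deviations from mean: 5.7571, 1.0571, -5.9429, -9.7429, 3.0571, 7.0571, -1.2429
Numerator Σ_{t=1}^{6}(z_t−z̄)(z_{t+1}−z̄) = 40.7224
Denominator Σ(z_t−z̄)² = 225.1971
r_1 = 40.7224 / 225.1971 = 0.181

0.181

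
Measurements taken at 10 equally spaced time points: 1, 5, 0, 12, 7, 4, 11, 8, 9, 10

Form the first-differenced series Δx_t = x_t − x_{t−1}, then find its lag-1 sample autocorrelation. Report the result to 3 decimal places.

-0.644

First differences Δx: 4, -5, 12, -5, -3, 7, -3, 1, 1
Mean of differences = 1.0000
Numerator Σ(Δx_t−Δx̄)(Δx_{t+1}−Δx̄) = -174.0000
Denominator Σ(Δx_t−Δx̄)² = 270.0000
r_1(Δx) = -174.0000 / 270.0000 = -0.644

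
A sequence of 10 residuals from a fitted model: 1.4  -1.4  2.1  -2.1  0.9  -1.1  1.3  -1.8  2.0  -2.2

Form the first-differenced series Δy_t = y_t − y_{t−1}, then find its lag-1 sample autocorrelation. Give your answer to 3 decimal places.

-0.846

First differences Δy: -2.8, 3.5, -4.2, 3.0, -2.0, 2.4, -3.1, 3.8, -4.2
Mean of differences = -0.4000
Numerator Σ(Δy_t−Δȳ)(Δy_{t+1}−Δȳ) = -81.8800
Denominator Σ(Δy_t−Δȳ)² = 96.7400
r_1(Δy) = -81.8800 / 96.7400 = -0.846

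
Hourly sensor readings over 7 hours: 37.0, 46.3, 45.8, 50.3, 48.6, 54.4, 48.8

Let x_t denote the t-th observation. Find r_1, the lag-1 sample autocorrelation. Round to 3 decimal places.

0.179

Mean x̄ = (37.0 + 46.3 + 45.8 + 50.3 + 48.6 + 54.4 + 48.8)/7 = 47.3143
Numerator Σ_{t=1}^{6}(x_t−x̄)(x_{t+1}−x̄) = 30.9527
Denominator Σ(x_t−x̄)² = 172.6886
r_1 = 30.9527 / 172.6886 = 0.179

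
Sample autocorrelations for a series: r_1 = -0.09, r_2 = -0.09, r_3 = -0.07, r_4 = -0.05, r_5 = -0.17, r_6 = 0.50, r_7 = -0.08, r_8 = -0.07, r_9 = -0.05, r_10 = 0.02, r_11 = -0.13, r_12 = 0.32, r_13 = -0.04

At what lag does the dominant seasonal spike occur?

The largest autocorrelation is r_6 = 0.50, with a weaker echo at lag 12 (0.32); the remaining lags stay at or below 0.02.
The dominant spike at lag 6 indicates a seasonal period of 6.

6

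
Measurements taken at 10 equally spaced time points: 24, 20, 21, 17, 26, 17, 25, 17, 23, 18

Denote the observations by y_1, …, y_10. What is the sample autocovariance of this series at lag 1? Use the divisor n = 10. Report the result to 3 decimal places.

Mean ȳ = (24 + 20 + 21 + 17 + 26 + 17 + 25 + 17 + 23 + 18)/10 = 20.8000
Σ_{t=1}^{9}(y_t−ȳ)(y_{t+1}−ȳ) = -89.4400
γ_1 = -89.4400 / 10 = -8.944

-8.944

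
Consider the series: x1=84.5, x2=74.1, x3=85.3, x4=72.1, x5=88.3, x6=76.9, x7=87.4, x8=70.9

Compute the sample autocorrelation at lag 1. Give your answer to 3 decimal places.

-0.777

Mean x̄ = (84.5 + 74.1 + 85.3 + 72.1 + 88.3 + 76.9 + 87.4 + 70.9)/8 = 79.9375
Σ(x_t−x̄)(x_{t+1}−x̄) = (-26.6336) + (-31.3036) + (-42.0286) + (-65.5411) + (-25.4011) + (-22.6673) + (-67.4423) = -281.0177
Denominator Σ(x_t−x̄)² = 361.5988
r_1 = -281.0177 / 361.5988 = -0.777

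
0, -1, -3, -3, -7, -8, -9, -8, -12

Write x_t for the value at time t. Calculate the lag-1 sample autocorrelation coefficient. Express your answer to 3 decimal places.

Mean x̄ = (0 − 1 − 3 − 3 − 7 − 8 − 9 − 8 − 12)/9 = -5.6667
Numerator Σ_{t=1}^{8}(x_t−x̄)(x_{t+1}−x̄) = 75.8889
Denominator Σ(x_t−x̄)² = 132.0000
r_1 = 75.8889 / 132.0000 = 0.575

0.575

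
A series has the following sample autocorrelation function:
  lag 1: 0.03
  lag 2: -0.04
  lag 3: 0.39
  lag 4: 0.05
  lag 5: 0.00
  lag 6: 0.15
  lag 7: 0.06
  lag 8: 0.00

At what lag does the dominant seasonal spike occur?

3

The largest autocorrelation is r_3 = 0.39, with a weaker echo at lag 6 (0.15); the remaining lags stay at or below 0.06.
The dominant spike at lag 3 indicates a seasonal period of 3.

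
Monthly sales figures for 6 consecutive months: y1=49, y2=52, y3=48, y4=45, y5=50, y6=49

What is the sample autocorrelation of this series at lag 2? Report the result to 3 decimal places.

Mean ȳ = (49 + 52 + 48 + 45 + 50 + 49)/6 = 48.8333
Deviations from mean: 0.1667, 3.1667, -0.8333, -3.8333, 1.1667, 0.1667
Σ(y_t−ȳ)(y_{t+2}−ȳ) = (-0.1389) + (-12.1389) + (-0.9722) + (-0.6389) = -13.8889
Denominator Σ(y_t−ȳ)² = 26.8333
r_2 = -13.8889 / 26.8333 = -0.518

-0.518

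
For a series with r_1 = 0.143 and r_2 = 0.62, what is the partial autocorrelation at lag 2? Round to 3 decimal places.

φ_{22} = (r_2 − r_1²) / (1 − r_1²)
r_1² = (0.143)² = 0.020449
Numerator = 0.62 − 0.0204 = 0.5996; denominator = 1 − 0.0204 = 0.9796
φ_{22} = 0.5996 / 0.9796 = 0.612

0.612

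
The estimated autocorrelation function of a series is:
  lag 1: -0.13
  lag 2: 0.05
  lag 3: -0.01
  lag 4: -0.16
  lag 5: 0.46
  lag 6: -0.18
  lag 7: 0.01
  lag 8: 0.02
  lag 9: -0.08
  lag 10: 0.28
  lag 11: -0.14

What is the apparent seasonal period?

5

The largest autocorrelation is r_5 = 0.46, with a weaker echo at lag 10 (0.28); the remaining lags stay at or below 0.05.
The dominant spike at lag 5 indicates a seasonal period of 5.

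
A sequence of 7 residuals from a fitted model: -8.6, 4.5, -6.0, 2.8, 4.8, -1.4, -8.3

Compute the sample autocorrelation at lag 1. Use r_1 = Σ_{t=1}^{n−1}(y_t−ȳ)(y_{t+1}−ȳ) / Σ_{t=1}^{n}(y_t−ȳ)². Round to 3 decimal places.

-0.280

Mean ȳ = (-8.6 + 4.5 − 6.0 + 2.8 + 4.8 − 1.4 − 8.3)/7 = -1.7429
Deviations from mean: -6.8571, 6.2429, -4.2571, 4.5429, 6.5429, 0.3429, -6.5571
Numerator Σ_{t=1}^{6}(y_t−ȳ)(y_{t+1}−ȳ) = -59.0061
Denominator Σ(y_t−ȳ)² = 210.6771
r_1 = -59.0061 / 210.6771 = -0.280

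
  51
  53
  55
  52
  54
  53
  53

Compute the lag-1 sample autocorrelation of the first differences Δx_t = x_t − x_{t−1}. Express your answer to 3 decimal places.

-0.474

First differences Δx: 2, 2, -3, 2, -1, 0
Mean of differences = 0.3333
Numerator Σ(Δx_t−Δx̄)(Δx_{t+1}−Δx̄) = -10.1111
Denominator Σ(Δx_t−Δx̄)² = 21.3333
r_1(Δx) = -10.1111 / 21.3333 = -0.474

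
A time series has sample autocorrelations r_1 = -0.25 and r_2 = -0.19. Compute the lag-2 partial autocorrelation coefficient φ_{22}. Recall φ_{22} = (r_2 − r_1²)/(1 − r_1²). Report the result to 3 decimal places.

-0.269

φ_{22} = (r_2 − r_1²) / (1 − r_1²)
r_1² = (-0.25)² = 0.0625
Numerator = -0.19 − 0.0625 = -0.2525; denominator = 1 − 0.0625 = 0.9375
φ_{22} = -0.2525 / 0.9375 = -0.269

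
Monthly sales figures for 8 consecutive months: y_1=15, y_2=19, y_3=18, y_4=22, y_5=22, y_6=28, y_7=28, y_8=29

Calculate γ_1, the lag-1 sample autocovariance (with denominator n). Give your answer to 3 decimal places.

13.436

Mean ȳ = (15 + 19 + 18 + 22 + 22 + 28 + 28 + 29)/8 = 22.6250
Deviations: -7.6250, -3.6250, -4.6250, -0.6250, -0.6250, 5.3750, 5.3750, 6.3750
Σ_{t=1}^{7}(y_t−ȳ)(y_{t+1}−ȳ) = 107.4844
γ_1 = 107.4844 / 8 = 13.436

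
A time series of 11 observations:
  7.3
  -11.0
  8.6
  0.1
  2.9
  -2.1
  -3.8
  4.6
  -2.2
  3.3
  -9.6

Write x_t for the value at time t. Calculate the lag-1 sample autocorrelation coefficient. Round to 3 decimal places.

Mean x̄ = (7.3 − 11.0 + 8.6 + 0.1 + 2.9 − 2.1 − 3.8 + 4.6 − 2.2 + 3.3 − 9.6)/11 = -0.1727
Numerator Σ_{t=1}^{10}(x_t−x̄)(x_{t+1}−x̄) = -238.3607
Denominator Σ(x_t−x̄)² = 404.2418
r_1 = -238.3607 / 404.2418 = -0.590

-0.590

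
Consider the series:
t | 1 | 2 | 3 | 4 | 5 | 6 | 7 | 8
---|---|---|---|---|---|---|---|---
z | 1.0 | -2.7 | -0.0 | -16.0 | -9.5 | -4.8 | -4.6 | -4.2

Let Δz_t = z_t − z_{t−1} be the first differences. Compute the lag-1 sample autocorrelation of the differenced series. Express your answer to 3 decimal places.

-0.378

First differences Δz: -3.7, 2.7, -16.0, 6.5, 4.7, 0.2, 0.4
Mean of differences = -0.7429
Numerator Σ(Δz_t−Δz̄)(Δz_{t+1}−Δz̄) = -127.5833
Denominator Σ(Δz_t−Δz̄)² = 337.6571
r_1(Δz) = -127.5833 / 337.6571 = -0.378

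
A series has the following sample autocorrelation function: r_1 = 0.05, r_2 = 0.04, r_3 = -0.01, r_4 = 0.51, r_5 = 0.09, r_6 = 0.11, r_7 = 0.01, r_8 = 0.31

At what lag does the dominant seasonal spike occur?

4

The largest autocorrelation is r_4 = 0.51, with a weaker echo at lag 8 (0.31); the remaining lags stay at or below 0.11.
The dominant spike at lag 4 indicates a seasonal period of 4.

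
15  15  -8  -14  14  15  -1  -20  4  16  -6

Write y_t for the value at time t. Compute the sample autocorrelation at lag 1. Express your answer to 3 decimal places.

0.034

Mean ȳ = (15 + 15 − 8 − 14 + 14 + 15 − 1 − 20 + 4 + 16 − 6)/11 = 2.7273
Numerator Σ_{t=1}^{10}(y_t−ȳ)(y_{t+1}−ȳ) = 59.2893
Denominator Σ(y_t−ȳ)² = 1758.1818
r_1 = 59.2893 / 1758.1818 = 0.034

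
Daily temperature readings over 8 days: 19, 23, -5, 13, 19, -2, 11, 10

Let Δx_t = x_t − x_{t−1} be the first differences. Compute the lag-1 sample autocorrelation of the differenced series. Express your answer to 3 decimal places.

First differences Δx: 4, -28, 18, 6, -21, 13, -1
Mean of differences = -1.2857
Numerator Σ(Δx_t−Δx̄)(Δx_{t+1}−Δx̄) = -937.0816
Denominator Σ(Δx_t−Δx̄)² = 1759.4286
r_1(Δx) = -937.0816 / 1759.4286 = -0.533

-0.533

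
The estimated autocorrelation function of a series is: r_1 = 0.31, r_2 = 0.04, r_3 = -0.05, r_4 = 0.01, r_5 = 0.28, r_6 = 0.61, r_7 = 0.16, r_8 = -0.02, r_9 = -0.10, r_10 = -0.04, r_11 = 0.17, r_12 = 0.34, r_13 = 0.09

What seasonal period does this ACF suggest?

6

The largest autocorrelation is r_6 = 0.61, with a weaker echo at lag 12 (0.34); the remaining lags stay at or below 0.31. The elevated value at lag 1 (0.31), dropping to 0.04 at lag 2, reflects decaying short-term dependence rather than seasonality.
The dominant spike at lag 6 indicates a seasonal period of 6.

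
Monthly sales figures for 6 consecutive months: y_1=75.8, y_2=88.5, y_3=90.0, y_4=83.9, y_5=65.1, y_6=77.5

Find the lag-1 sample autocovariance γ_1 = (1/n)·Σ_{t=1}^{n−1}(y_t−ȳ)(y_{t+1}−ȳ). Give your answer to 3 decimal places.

11.070

Mean ȳ = (75.8 + 88.5 + 90.0 + 83.9 + 65.1 + 77.5)/6 = 80.1333
Deviations: -4.3333, 8.3667, 9.8667, 3.7667, -15.0333, -2.6333
Σ_{t=1}^{5}(y_t−ȳ)(y_{t+1}−ȳ) = 66.4222
γ_1 = 66.4222 / 6 = 11.070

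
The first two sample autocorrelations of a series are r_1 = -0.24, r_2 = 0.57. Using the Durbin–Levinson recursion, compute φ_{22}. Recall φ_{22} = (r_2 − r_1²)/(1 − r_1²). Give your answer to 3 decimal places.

φ_{22} = (r_2 − r_1²) / (1 − r_1²)
r_1² = (-0.24)² = 0.0576
Numerator = 0.57 − 0.0576 = 0.5124; denominator = 1 − 0.0576 = 0.9424
φ_{22} = 0.5124 / 0.9424 = 0.544

0.544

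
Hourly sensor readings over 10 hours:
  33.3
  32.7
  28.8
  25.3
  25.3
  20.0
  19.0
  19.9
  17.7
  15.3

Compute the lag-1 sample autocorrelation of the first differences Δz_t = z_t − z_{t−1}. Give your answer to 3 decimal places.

First differences Δz: -0.6, -3.9, -3.5, 0.0, -5.3, -1.0, 0.9, -2.2, -2.4
Mean of differences = -2.0000
Numerator Σ(Δz_t−Δz̄)(Δz_{t+1}−Δz̄) = -10.3100
Denominator Σ(Δz_t−Δz̄)² = 32.3200
r_1(Δz) = -10.3100 / 32.3200 = -0.319

-0.319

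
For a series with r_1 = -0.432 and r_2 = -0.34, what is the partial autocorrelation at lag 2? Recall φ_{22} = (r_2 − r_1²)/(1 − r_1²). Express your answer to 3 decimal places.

-0.647

φ_{22} = (r_2 − r_1²) / (1 − r_1²)
r_1² = (-0.432)² = 0.186624
Numerator = -0.34 − 0.1866 = -0.5266; denominator = 1 − 0.1866 = 0.8134
φ_{22} = -0.5266 / 0.8134 = -0.647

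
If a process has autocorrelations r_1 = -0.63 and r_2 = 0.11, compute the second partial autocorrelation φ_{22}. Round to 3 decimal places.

φ_{22} = (r_2 − r_1²) / (1 − r_1²)
r_1² = (-0.63)² = 0.3969
Numerator = 0.11 − 0.3969 = -0.2869; denominator = 1 − 0.3969 = 0.6031
φ_{22} = -0.2869 / 0.6031 = -0.476

-0.476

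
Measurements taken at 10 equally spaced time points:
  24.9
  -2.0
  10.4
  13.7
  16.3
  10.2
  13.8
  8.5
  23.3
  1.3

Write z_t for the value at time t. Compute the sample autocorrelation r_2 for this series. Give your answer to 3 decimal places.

Mean z̄ = (24.9 − 2.0 + 10.4 + 13.7 + 16.3 + 10.2 + 13.8 + 8.5 + 23.3 + 1.3)/10 = 12.0400
Numerator Σ_{t=1}^{8}(z_t−z̄)(z_{t+2}−z̄) = 17.4108
Denominator Σ(z_t−z̄)² = 647.2440
r_2 = 17.4108 / 647.2440 = 0.027

0.027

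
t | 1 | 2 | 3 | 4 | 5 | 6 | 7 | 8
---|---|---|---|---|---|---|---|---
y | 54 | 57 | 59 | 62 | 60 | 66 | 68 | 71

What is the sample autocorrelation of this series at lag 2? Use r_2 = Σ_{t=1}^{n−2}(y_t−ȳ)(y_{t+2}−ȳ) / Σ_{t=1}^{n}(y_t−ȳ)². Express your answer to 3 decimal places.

0.230

Mean ȳ = (54 + 57 + 59 + 62 + 60 + 66 + 68 + 71)/8 = 62.1250
Deviations from mean: -8.1250, -5.1250, -3.1250, -0.1250, -2.1250, 3.8750, 5.8750, 8.8750
Numerator Σ_{t=1}^{6}(y_t−ȳ)(y_{t+2}−ȳ) = 54.0938
Denominator Σ(y_t−ȳ)² = 234.8750
r_2 = 54.0938 / 234.8750 = 0.230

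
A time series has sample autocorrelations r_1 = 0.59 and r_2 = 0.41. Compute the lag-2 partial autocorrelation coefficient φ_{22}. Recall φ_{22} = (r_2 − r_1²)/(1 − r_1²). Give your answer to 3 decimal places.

φ_{22} = (r_2 − r_1²) / (1 − r_1²)
r_1² = (0.59)² = 0.3481
Numerator = 0.41 − 0.3481 = 0.0619; denominator = 1 − 0.3481 = 0.6519
φ_{22} = 0.0619 / 0.6519 = 0.095

0.095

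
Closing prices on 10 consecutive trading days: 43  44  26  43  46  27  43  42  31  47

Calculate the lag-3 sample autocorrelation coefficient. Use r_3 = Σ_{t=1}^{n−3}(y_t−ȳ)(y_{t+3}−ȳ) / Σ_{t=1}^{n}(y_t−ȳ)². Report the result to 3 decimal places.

0.650

Mean ȳ = (43 + 44 + 26 + 43 + 46 + 27 + 43 + 42 + 31 + 47)/10 = 39.2000
Σ(y_t−ȳ)(y_{t+3}−ȳ) = (14.4400) + (32.6400) + (161.0400) + (14.4400) + (19.0400) + (100.0400) + (29.6400) = 371.2800
Denominator Σ(y_t−ȳ)² = 571.6000
r_3 = 371.2800 / 571.6000 = 0.650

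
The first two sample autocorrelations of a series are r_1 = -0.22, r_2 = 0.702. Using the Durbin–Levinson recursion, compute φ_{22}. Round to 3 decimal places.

φ_{22} = (r_2 − r_1²) / (1 − r_1²)
r_1² = (-0.22)² = 0.0484
Numerator = 0.702 − 0.0484 = 0.6536; denominator = 1 − 0.0484 = 0.9516
φ_{22} = 0.6536 / 0.9516 = 0.687

0.687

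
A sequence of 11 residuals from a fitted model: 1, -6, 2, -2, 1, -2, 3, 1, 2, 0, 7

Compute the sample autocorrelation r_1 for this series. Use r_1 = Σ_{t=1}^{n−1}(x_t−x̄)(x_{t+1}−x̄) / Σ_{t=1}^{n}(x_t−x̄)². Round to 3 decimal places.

-0.247

Mean x̄ = (1 − 6 + 2 − 2 + 1 − 2 + 3 + 1 + 2 + 0 + 7)/11 = 0.6364
Numerator Σ_{t=1}^{10}(x_t−x̄)(x_{t+1}−x̄) = -26.7686
Denominator Σ(x_t−x̄)² = 108.5455
r_1 = -26.7686 / 108.5455 = -0.247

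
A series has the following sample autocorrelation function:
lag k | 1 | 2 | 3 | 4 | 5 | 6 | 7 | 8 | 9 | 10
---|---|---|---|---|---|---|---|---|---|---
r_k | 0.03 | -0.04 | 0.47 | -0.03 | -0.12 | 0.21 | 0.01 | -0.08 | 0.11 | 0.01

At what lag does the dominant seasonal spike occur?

The largest autocorrelation is r_3 = 0.47, with a weaker echo at lag 6 (0.21); the remaining lags stay at or below 0.11.
The dominant spike at lag 3 indicates a seasonal period of 3.

3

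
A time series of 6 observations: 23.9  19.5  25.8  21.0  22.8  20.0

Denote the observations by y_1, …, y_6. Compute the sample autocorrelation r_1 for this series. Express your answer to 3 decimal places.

Mean ȳ = (23.9 + 19.5 + 25.8 + 21.0 + 22.8 + 20.0)/6 = 22.1667
Deviations from mean: 1.7333, -2.6667, 3.6333, -1.1667, 0.6333, -2.1667
Σ(y_t−ȳ)(y_{t+1}−ȳ) = (-4.6222) + (-9.6889) + (-4.2389) + (-0.7389) + (-1.3722) = -20.6611
Denominator Σ(y_t−ȳ)² = 29.7733
r_1 = -20.6611 / 29.7733 = -0.694

-0.694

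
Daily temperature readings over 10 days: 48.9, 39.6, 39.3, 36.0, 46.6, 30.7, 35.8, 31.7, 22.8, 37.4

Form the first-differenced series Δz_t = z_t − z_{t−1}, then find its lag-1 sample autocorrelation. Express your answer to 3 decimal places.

First differences Δz: -9.3, -0.3, -3.3, 10.6, -15.9, 5.1, -4.1, -8.9, 14.6
Mean of differences = -1.2778
Numerator Σ(Δz_t−Δz̄)(Δz_{t+1}−Δz̄) = -418.2894
Denominator Σ(Δz_t−Δz̄)² = 783.1356
r_1(Δz) = -418.2894 / 783.1356 = -0.534

-0.534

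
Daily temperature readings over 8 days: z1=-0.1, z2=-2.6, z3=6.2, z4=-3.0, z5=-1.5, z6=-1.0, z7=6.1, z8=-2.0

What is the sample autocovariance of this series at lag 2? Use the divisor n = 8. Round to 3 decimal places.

-0.824

Mean z̄ = (-0.1 − 2.6 + 6.2 − 3.0 − 1.5 − 1.0 + 6.1 − 2.0)/8 = 0.2625
Σ_{t=1}^{6}(z_t−z̄)(z_{t+2}−z̄) = -6.5916
γ_2 = -6.5916 / 8 = -0.824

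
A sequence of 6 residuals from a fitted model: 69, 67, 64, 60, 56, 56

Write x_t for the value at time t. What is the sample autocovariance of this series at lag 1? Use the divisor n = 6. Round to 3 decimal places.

Mean x̄ = (69 + 67 + 64 + 60 + 56 + 56)/6 = 62.0000
Deviations: 7.0000, 5.0000, 2.0000, -2.0000, -6.0000, -6.0000
Σ_{t=1}^{5}(x_t−x̄)(x_{t+1}−x̄) = 89.0000
γ_1 = 89.0000 / 6 = 14.833

14.833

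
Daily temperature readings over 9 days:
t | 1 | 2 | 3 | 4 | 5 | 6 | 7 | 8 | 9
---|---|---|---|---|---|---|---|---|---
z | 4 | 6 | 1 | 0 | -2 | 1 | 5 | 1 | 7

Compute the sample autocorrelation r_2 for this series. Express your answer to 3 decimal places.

Mean z̄ = (4 + 6 + 1 + 0 − 2 + 1 + 5 + 1 + 7)/9 = 2.5556
Numerator Σ_{t=1}^{7}(z_t−z̄)(z_{t+2}−z̄) = 2.1605
Denominator Σ(z_t−z̄)² = 74.2222
r_2 = 2.1605 / 74.2222 = 0.029

0.029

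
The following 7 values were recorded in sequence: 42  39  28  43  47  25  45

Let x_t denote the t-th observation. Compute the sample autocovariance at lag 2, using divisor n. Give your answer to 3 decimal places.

-18.440

Mean x̄ = (42 + 39 + 28 + 43 + 47 + 25 + 45)/7 = 38.4286
Deviations: 3.5714, 0.5714, -10.4286, 4.5714, 8.5714, -13.4286, 6.5714
Σ_{t=1}^{5}(x_t−x̄)(x_{t+2}−x̄) = -129.0816
γ_2 = -129.0816 / 7 = -18.440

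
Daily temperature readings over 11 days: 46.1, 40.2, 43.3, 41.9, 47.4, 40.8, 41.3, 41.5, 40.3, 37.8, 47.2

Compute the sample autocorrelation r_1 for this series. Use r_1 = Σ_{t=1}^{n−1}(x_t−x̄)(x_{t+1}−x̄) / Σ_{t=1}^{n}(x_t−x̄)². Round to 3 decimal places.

-0.286

Mean x̄ = (46.1 + 40.2 + 43.3 + 41.9 + 47.4 + 40.8 + 41.3 + 41.5 + 40.3 + 37.8 + 47.2)/11 = 42.5273
Numerator Σ_{t=1}^{10}(x_t−x̄)(x_{t+1}−x̄) = -27.9626
Denominator Σ(x_t−x̄)² = 97.6018
r_1 = -27.9626 / 97.6018 = -0.286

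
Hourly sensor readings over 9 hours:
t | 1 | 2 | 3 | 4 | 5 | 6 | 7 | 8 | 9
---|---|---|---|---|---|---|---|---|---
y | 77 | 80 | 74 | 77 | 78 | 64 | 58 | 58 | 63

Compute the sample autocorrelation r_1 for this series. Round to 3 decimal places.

0.685

Mean ȳ = (77 + 80 + 74 + 77 + 78 + 64 + 58 + 58 + 63)/9 = 69.8889
Numerator Σ_{t=1}^{8}(y_t−ȳ)(y_{t+1}−ȳ) = 445.8765
Denominator Σ(y_t−ȳ)² = 650.8889
r_1 = 445.8765 / 650.8889 = 0.685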